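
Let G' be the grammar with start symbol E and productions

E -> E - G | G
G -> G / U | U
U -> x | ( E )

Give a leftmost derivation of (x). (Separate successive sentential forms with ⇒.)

E ⇒ G ⇒ U ⇒ (E) ⇒ (G) ⇒ (U) ⇒ (x)

E ⇒ G   [E -> G]
G ⇒ U   [G -> U]
U ⇒ (E)   [U -> ( E )]
(E) ⇒ (G)   [E -> G]
(G) ⇒ (U)   [G -> U]
(U) ⇒ (x)   [U -> x]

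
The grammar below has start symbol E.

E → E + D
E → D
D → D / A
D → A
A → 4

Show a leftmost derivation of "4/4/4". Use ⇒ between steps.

E ⇒ D ⇒ D/A ⇒ D/A/A ⇒ A/A/A ⇒ 4/A/A ⇒ 4/4/A ⇒ 4/4/4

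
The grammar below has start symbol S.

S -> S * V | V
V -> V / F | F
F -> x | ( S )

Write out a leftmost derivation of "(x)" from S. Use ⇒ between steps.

S ⇒ V ⇒ F ⇒ (S) ⇒ (V) ⇒ (F) ⇒ (x)

S ⇒ V   [S -> V]
V ⇒ F   [V -> F]
F ⇒ (S)   [F -> ( S )]
(S) ⇒ (V)   [S -> V]
(V) ⇒ (F)   [V -> F]
(F) ⇒ (x)   [F -> x]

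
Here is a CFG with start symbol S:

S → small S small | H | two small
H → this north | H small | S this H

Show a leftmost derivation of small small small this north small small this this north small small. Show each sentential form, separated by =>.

S => small S small => small H small => small H small small => small S this H small small => small small S small this H small small => small small small S small small this H small small => small small small H small small this H small small => small small small this north small small this H small small => small small small this north small small this this north small small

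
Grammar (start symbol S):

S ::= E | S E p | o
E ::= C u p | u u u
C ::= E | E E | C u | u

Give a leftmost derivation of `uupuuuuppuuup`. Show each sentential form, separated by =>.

S => SEp   [S ::= S E p]
SEp => SEpEp   [S ::= S E p]
SEpEp => EEpEp   [S ::= E]
EEpEp => CupEpEp   [E ::= C u p]
CupEpEp => uupEpEp   [C ::= u]
uupEpEp => uupCuppEp   [E ::= C u p]
uupCuppEp => uupEuppEp   [C ::= E]
uupEuppEp => uupuuuuppEp   [E ::= u u u]
uupuuuuppEp => uupuuuuppuuup   [E ::= u u u]

S=>SEp=>SEpEp=>EEpEp=>CupEpEp=>uupEpEp=>uupCuppEp=>uupEuppEp=>uupuuuuppEp=>uupuuuuppuuup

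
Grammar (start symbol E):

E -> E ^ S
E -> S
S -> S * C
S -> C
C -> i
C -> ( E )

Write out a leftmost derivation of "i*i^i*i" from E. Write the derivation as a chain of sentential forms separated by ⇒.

E ⇒ E^S   [E -> E ^ S]
E^S ⇒ S^S   [E -> S]
S^S ⇒ S*C^S   [S -> S * C]
S*C^S ⇒ C*C^S   [S -> C]
C*C^S ⇒ i*C^S   [C -> i]
i*C^S ⇒ i*i^S   [C -> i]
i*i^S ⇒ i*i^S*C   [S -> S * C]
i*i^S*C ⇒ i*i^C*C   [S -> C]
i*i^C*C ⇒ i*i^i*C   [C -> i]
i*i^i*C ⇒ i*i^i*i   [C -> i]

E⇒E^S⇒S^S⇒S*C^S⇒C*C^S⇒i*C^S⇒i*i^S⇒i*i^S*C⇒i*i^C*C⇒i*i^i*C⇒i*i^i*i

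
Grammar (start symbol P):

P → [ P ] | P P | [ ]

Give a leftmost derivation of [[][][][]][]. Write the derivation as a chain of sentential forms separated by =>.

P=>PP=>[P]P=>[PP]P=>[[]P]P=>[[]PP]P=>[[]PPP]P=>[[][]PP]P=>[[][][]P]P=>[[][][][]]P=>[[][][][]][]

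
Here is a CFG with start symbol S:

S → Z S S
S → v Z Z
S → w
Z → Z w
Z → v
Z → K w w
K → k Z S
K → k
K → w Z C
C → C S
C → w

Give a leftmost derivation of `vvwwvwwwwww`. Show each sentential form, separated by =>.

S => vZZ => vvZ => vvKww => vvwZCww => vvwKwwCww => vvwwZCwwCww => vvwwvCwwCww => vvwwvwwwCww => vvwwvwwwwww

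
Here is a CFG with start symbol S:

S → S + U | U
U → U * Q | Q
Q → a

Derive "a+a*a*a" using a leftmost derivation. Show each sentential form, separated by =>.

S => S+U => U+U => Q+U => a+U => a+U*Q => a+U*Q*Q => a+Q*Q*Q => a+a*Q*Q => a+a*a*Q => a+a*a*a

S => S+U   [S → S + U]
S+U => U+U   [S → U]
U+U => Q+U   [U → Q]
Q+U => a+U   [Q → a]
a+U => a+U*Q   [U → U * Q]
a+U*Q => a+U*Q*Q   [U → U * Q]
a+U*Q*Q => a+Q*Q*Q   [U → Q]
a+Q*Q*Q => a+a*Q*Q   [Q → a]
a+a*Q*Q => a+a*a*Q   [Q → a]
a+a*a*Q => a+a*a*a   [Q → a]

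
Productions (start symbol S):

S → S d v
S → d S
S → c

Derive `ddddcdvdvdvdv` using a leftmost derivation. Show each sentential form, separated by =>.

S => dS   [S → d S]
dS => ddS   [S → d S]
ddS => dddS   [S → d S]
dddS => dddSdv   [S → S d v]
dddSdv => dddSdvdv   [S → S d v]
dddSdvdv => dddSdvdvdv   [S → S d v]
dddSdvdvdv => dddSdvdvdvdv   [S → S d v]
dddSdvdvdvdv => ddddSdvdvdvdv   [S → d S]
ddddSdvdvdvdv => ddddcdvdvdvdv   [S → c]

S => dS => ddS => dddS => dddSdv => dddSdvdv => dddSdvdvdv => dddSdvdvdvdv => ddddSdvdvdvdv => ddddcdvdvdvdv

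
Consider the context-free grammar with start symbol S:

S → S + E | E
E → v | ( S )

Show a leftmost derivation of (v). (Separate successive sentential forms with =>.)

S => E => (S) => (E) => (v)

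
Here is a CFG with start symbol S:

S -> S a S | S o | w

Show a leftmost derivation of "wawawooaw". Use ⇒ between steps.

S ⇒ SaS ⇒ waS ⇒ waSaS ⇒ wawaS ⇒ wawaSaS ⇒ wawaSoaS ⇒ wawaSooaS ⇒ wawawooaS ⇒ wawawooaw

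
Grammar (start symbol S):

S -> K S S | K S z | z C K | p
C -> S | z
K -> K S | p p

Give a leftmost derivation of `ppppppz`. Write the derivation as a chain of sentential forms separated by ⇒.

S⇒KSz⇒KSSz⇒KSSSz⇒KSSSSz⇒ppSSSSz⇒pppSSSz⇒ppppSSz⇒pppppSz⇒ppppppz

S ⇒ KSz   [S -> K S z]
KSz ⇒ KSSz   [K -> K S]
KSSz ⇒ KSSSz   [K -> K S]
KSSSz ⇒ KSSSSz   [K -> K S]
KSSSSz ⇒ ppSSSSz   [K -> p p]
ppSSSSz ⇒ pppSSSz   [S -> p]
pppSSSz ⇒ ppppSSz   [S -> p]
ppppSSz ⇒ pppppSz   [S -> p]
pppppSz ⇒ ppppppz   [S -> p]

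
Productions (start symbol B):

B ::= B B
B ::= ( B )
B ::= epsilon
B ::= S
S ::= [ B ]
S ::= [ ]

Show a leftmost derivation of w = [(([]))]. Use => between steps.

B=>S=>[B]=>[BB]=>[(B)B]=>[((B))B]=>[((S))B]=>[(([]))B]=>[(([]))]

B => S   [B ::= S]
S => [B]   [S ::= [ B ]]
[B] => [BB]   [B ::= B B]
[BB] => [(B)B]   [B ::= ( B )]
[(B)B] => [((B))B]   [B ::= ( B )]
[((B))B] => [((S))B]   [B ::= S]
[((S))B] => [(([]))B]   [S ::= [ ]]
[(([]))B] => [(([]))]   [B ::= epsilon]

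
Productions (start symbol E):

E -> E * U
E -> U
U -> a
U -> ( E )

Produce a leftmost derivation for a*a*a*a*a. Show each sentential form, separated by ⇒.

E⇒E*U⇒E*U*U⇒E*U*U*U⇒E*U*U*U*U⇒U*U*U*U*U⇒a*U*U*U*U⇒a*a*U*U*U⇒a*a*a*U*U⇒a*a*a*a*U⇒a*a*a*a*a

E ⇒ E*U   [E -> E * U]
E*U ⇒ E*U*U   [E -> E * U]
E*U*U ⇒ E*U*U*U   [E -> E * U]
E*U*U*U ⇒ E*U*U*U*U   [E -> E * U]
E*U*U*U*U ⇒ U*U*U*U*U   [E -> U]
U*U*U*U*U ⇒ a*U*U*U*U   [U -> a]
a*U*U*U*U ⇒ a*a*U*U*U   [U -> a]
a*a*U*U*U ⇒ a*a*a*U*U   [U -> a]
a*a*a*U*U ⇒ a*a*a*a*U   [U -> a]
a*a*a*a*U ⇒ a*a*a*a*a   [U -> a]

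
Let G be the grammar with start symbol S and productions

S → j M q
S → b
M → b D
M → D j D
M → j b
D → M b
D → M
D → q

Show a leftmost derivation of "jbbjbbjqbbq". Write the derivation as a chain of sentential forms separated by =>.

S => jMq => jbDq => jbMbq => jbbDbq => jbbMbbq => jbbDjDbbq => jbbMbjDbbq => jbbjbbjDbbq => jbbjbbjqbbq

S => jMq   [S → j M q]
jMq => jbDq   [M → b D]
jbDq => jbMbq   [D → M b]
jbMbq => jbbDbq   [M → b D]
jbbDbq => jbbMbbq   [D → M b]
jbbMbbq => jbbDjDbbq   [M → D j D]
jbbDjDbbq => jbbMbjDbbq   [D → M b]
jbbMbjDbbq => jbbjbbjDbbq   [M → j b]
jbbjbbjDbbq => jbbjbbjqbbq   [D → q]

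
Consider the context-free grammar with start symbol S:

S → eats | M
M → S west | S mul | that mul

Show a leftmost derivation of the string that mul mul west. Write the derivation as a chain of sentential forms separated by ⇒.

S ⇒ M ⇒ S west ⇒ M west ⇒ S mul west ⇒ M mul west ⇒ that mul mul west

S ⇒ M   [S → M]
M ⇒ S west   [M → S west]
S west ⇒ M west   [S → M]
M west ⇒ S mul west   [M → S mul]
S mul west ⇒ M mul west   [S → M]
M mul west ⇒ that mul mul west   [M → that mul]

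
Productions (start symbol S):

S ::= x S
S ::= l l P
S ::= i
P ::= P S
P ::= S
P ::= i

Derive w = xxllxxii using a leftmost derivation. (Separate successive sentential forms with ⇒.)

S ⇒ xS ⇒ xxS ⇒ xxllP ⇒ xxllPS ⇒ xxllSS ⇒ xxllxSS ⇒ xxllxxSS ⇒ xxllxxiS ⇒ xxllxxii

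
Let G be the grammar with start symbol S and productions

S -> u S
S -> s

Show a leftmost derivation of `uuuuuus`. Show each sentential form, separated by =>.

S => uS   [S -> u S]
uS => uuS   [S -> u S]
uuS => uuuS   [S -> u S]
uuuS => uuuuS   [S -> u S]
uuuuS => uuuuuS   [S -> u S]
uuuuuS => uuuuuuS   [S -> u S]
uuuuuuS => uuuuuus   [S -> s]

S=>uS=>uuS=>uuuS=>uuuuS=>uuuuuS=>uuuuuuS=>uuuuuus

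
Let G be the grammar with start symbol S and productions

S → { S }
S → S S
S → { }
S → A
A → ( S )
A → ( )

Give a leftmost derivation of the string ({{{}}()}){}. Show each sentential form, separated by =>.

S=>SS=>AS=>(S)S=>({S})S=>({SS})S=>({{S}S})S=>({{{}}S})S=>({{{}}A})S=>({{{}}()})S=>({{{}}()}){}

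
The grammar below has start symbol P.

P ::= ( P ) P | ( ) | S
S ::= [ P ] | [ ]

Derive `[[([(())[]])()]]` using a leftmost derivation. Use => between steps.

P => S   [P ::= S]
S => [P]   [S ::= [ P ]]
[P] => [S]   [P ::= S]
[S] => [[P]]   [S ::= [ P ]]
[[P]] => [[(P)P]]   [P ::= ( P ) P]
[[(P)P]] => [[(S)P]]   [P ::= S]
[[(S)P]] => [[([P])P]]   [S ::= [ P ]]
[[([P])P]] => [[([(P)P])P]]   [P ::= ( P ) P]
[[([(P)P])P]] => [[([(())P])P]]   [P ::= ( )]
[[([(())P])P]] => [[([(())S])P]]   [P ::= S]
[[([(())S])P]] => [[([(())[]])P]]   [S ::= [ ]]
[[([(())[]])P]] => [[([(())[]])()]]   [P ::= ( )]

P => S => [P] => [S] => [[P]] => [[(P)P]] => [[(S)P]] => [[([P])P]] => [[([(P)P])P]] => [[([(())P])P]] => [[([(())S])P]] => [[([(())[]])P]] => [[([(())[]])()]]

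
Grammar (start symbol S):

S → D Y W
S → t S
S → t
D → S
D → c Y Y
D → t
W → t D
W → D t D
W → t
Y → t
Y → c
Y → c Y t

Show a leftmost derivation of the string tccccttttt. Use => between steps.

S => tS => tDYW => tcYYYW => tccYtYYW => tcccYttYYW => tccccttYYW => tcccctttYW => tccccttttW => tccccttttt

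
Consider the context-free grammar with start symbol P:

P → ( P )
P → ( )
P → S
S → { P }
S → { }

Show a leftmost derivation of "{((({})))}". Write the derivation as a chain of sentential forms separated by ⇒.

P ⇒ S ⇒ {P} ⇒ {(P)} ⇒ {((P))} ⇒ {(((P)))} ⇒ {(((S)))} ⇒ {((({})))}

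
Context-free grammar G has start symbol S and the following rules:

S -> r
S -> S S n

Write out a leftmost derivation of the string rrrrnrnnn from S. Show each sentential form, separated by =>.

S => SSn   [S -> S S n]
SSn => rSn   [S -> r]
rSn => rSSnn   [S -> S S n]
rSSnn => rrSnn   [S -> r]
rrSnn => rrSSnnn   [S -> S S n]
rrSSnnn => rrSSnSnnn   [S -> S S n]
rrSSnSnnn => rrrSnSnnn   [S -> r]
rrrSnSnnn => rrrrnSnnn   [S -> r]
rrrrnSnnn => rrrrnrnnn   [S -> r]

S => SSn => rSn => rSSnn => rrSnn => rrSSnnn => rrSSnSnnn => rrrSnSnnn => rrrrnSnnn => rrrrnrnnn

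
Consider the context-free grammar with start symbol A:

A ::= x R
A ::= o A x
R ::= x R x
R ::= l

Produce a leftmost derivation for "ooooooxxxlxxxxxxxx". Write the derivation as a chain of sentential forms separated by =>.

A => oAx   [A ::= o A x]
oAx => ooAxx   [A ::= o A x]
ooAxx => oooAxxx   [A ::= o A x]
oooAxxx => ooooAxxxx   [A ::= o A x]
ooooAxxxx => oooooAxxxxx   [A ::= o A x]
oooooAxxxxx => ooooooAxxxxxx   [A ::= o A x]
ooooooAxxxxxx => ooooooxRxxxxxx   [A ::= x R]
ooooooxRxxxxxx => ooooooxxRxxxxxxx   [R ::= x R x]
ooooooxxRxxxxxxx => ooooooxxxRxxxxxxxx   [R ::= x R x]
ooooooxxxRxxxxxxxx => ooooooxxxlxxxxxxxx   [R ::= l]

A => oAx => ooAxx => oooAxxx => ooooAxxxx => oooooAxxxxx => ooooooAxxxxxx => ooooooxRxxxxxx => ooooooxxRxxxxxxx => ooooooxxxRxxxxxxxx => ooooooxxxlxxxxxxxx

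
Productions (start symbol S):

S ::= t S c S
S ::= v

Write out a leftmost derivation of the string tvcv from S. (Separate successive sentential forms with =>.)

S => tScS => tvcS => tvcv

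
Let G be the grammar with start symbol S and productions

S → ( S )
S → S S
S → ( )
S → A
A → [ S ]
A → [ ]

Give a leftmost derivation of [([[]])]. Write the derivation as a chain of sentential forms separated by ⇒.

S⇒A⇒[S]⇒[(S)]⇒[(A)]⇒[([S])]⇒[([A])]⇒[([[]])]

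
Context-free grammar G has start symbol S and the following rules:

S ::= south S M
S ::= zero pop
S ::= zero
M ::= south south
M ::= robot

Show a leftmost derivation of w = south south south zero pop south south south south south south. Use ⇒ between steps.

S ⇒ south S M   [S ::= south S M]
south S M ⇒ south south S M M   [S ::= south S M]
south south S M M ⇒ south south south S M M M   [S ::= south S M]
south south south S M M M ⇒ south south south zero pop M M M   [S ::= zero pop]
south south south zero pop M M M ⇒ south south south zero pop south south M M   [M ::= south south]
south south south zero pop south south M M ⇒ south south south zero pop south south south south M   [M ::= south south]
south south south zero pop south south south south M ⇒ south south south zero pop south south south south south south   [M ::= south south]

S ⇒ south S M ⇒ south south S M M ⇒ south south south S M M M ⇒ south south south zero pop M M M ⇒ south south south zero pop south south M M ⇒ south south south zero pop south south south south M ⇒ south south south zero pop south south south south south south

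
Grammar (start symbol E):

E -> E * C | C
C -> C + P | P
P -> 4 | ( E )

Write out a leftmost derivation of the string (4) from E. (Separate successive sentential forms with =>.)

E=>C=>P=>(E)=>(C)=>(P)=>(4)

E => C   [E -> C]
C => P   [C -> P]
P => (E)   [P -> ( E )]
(E) => (C)   [E -> C]
(C) => (P)   [C -> P]
(P) => (4)   [P -> 4]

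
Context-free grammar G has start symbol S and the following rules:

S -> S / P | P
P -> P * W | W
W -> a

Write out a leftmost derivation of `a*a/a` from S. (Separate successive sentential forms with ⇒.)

S⇒S/P⇒P/P⇒P*W/P⇒W*W/P⇒a*W/P⇒a*a/P⇒a*a/W⇒a*a/a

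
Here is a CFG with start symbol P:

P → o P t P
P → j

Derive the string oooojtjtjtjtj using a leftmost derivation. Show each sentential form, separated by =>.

P => oPtP => ooPtPtP => oooPtPtPtP => ooooPtPtPtPtP => oooojtPtPtPtP => oooojtjtPtPtP => oooojtjtjtPtP => oooojtjtjtjtP => oooojtjtjtjtj

P => oPtP   [P → o P t P]
oPtP => ooPtPtP   [P → o P t P]
ooPtPtP => oooPtPtPtP   [P → o P t P]
oooPtPtPtP => ooooPtPtPtPtP   [P → o P t P]
ooooPtPtPtPtP => oooojtPtPtPtP   [P → j]
oooojtPtPtPtP => oooojtjtPtPtP   [P → j]
oooojtjtPtPtP => oooojtjtjtPtP   [P → j]
oooojtjtjtPtP => oooojtjtjtjtP   [P → j]
oooojtjtjtjtP => oooojtjtjtjtj   [P → j]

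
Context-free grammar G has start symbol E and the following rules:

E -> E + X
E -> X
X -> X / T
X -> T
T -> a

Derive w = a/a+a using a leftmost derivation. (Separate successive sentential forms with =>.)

E => E+X   [E -> E + X]
E+X => X+X   [E -> X]
X+X => X/T+X   [X -> X / T]
X/T+X => T/T+X   [X -> T]
T/T+X => a/T+X   [T -> a]
a/T+X => a/a+X   [T -> a]
a/a+X => a/a+T   [X -> T]
a/a+T => a/a+a   [T -> a]

E => E+X => X+X => X/T+X => T/T+X => a/T+X => a/a+X => a/a+T => a/a+a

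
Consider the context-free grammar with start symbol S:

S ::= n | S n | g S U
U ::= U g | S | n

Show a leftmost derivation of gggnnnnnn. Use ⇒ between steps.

S ⇒ Sn ⇒ gSUn ⇒ ggSUUn ⇒ gggSUUUn ⇒ gggSnUUUn ⇒ gggnnUUUn ⇒ gggnnnUUn ⇒ gggnnnnUn ⇒ gggnnnnnn

S ⇒ Sn   [S ::= S n]
Sn ⇒ gSUn   [S ::= g S U]
gSUn ⇒ ggSUUn   [S ::= g S U]
ggSUUn ⇒ gggSUUUn   [S ::= g S U]
gggSUUUn ⇒ gggSnUUUn   [S ::= S n]
gggSnUUUn ⇒ gggnnUUUn   [S ::= n]
gggnnUUUn ⇒ gggnnnUUn   [U ::= n]
gggnnnUUn ⇒ gggnnnnUn   [U ::= n]
gggnnnnUn ⇒ gggnnnnnn   [U ::= n]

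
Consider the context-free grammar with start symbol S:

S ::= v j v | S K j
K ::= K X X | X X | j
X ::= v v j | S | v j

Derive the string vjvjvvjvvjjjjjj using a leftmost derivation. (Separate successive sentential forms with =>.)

S => SKj => SKjKj => SKjKjKj => vjvKjKjKj => vjvKXXjKjKj => vjvjXXjKjKj => vjvjvvjXjKjKj => vjvjvvjvvjjKjKj => vjvjvvjvvjjjjKj => vjvjvvjvvjjjjjj

S => SKj   [S ::= S K j]
SKj => SKjKj   [S ::= S K j]
SKjKj => SKjKjKj   [S ::= S K j]
SKjKjKj => vjvKjKjKj   [S ::= v j v]
vjvKjKjKj => vjvKXXjKjKj   [K ::= K X X]
vjvKXXjKjKj => vjvjXXjKjKj   [K ::= j]
vjvjXXjKjKj => vjvjvvjXjKjKj   [X ::= v v j]
vjvjvvjXjKjKj => vjvjvvjvvjjKjKj   [X ::= v v j]
vjvjvvjvvjjKjKj => vjvjvvjvvjjjjKj   [K ::= j]
vjvjvvjvvjjjjKj => vjvjvvjvvjjjjjj   [K ::= j]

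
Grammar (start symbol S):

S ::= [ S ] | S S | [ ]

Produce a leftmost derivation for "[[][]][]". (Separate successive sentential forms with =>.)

S => SS => [S]S => [SS]S => [[]S]S => [[][]]S => [[][]][]

S => SS   [S ::= S S]
SS => [S]S   [S ::= [ S ]]
[S]S => [SS]S   [S ::= S S]
[SS]S => [[]S]S   [S ::= [ ]]
[[]S]S => [[][]]S   [S ::= [ ]]
[[][]]S => [[][]][]   [S ::= [ ]]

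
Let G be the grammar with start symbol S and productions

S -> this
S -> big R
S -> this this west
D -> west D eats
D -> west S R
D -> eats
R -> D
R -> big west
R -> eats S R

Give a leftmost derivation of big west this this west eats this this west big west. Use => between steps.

S => big R   [S -> big R]
big R => big D   [R -> D]
big D => big west S R   [D -> west S R]
big west S R => big west this this west R   [S -> this this west]
big west this this west R => big west this this west eats S R   [R -> eats S R]
big west this this west eats S R => big west this this west eats this this west R   [S -> this this west]
big west this this west eats this this west R => big west this this west eats this this west big west   [R -> big west]

S => big R => big D => big west S R => big west this this west R => big west this this west eats S R => big west this this west eats this this west R => big west this this west eats this this west big west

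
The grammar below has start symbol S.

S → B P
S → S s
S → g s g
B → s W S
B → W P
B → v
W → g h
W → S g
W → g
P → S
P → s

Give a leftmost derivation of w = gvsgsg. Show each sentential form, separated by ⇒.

S ⇒ BP ⇒ WPP ⇒ gPP ⇒ gSP ⇒ gBPP ⇒ gvPP ⇒ gvsP ⇒ gvsS ⇒ gvsgsg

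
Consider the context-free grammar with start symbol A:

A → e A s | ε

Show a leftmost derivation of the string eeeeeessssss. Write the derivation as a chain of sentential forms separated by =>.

A => eAs   [A → e A s]
eAs => eeAss   [A → e A s]
eeAss => eeeAsss   [A → e A s]
eeeAsss => eeeeAssss   [A → e A s]
eeeeAssss => eeeeeAsssss   [A → e A s]
eeeeeAsssss => eeeeeeAssssss   [A → e A s]
eeeeeeAssssss => eeeeeessssss   [A → ε]

A=>eAs=>eeAss=>eeeAsss=>eeeeAssss=>eeeeeAsssss=>eeeeeeAssssss=>eeeeeessssss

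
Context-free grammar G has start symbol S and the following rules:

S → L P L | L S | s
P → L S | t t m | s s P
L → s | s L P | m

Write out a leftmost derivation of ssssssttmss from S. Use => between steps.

S => LS   [S → L S]
LS => sLPS   [L → s L P]
sLPS => ssPS   [L → s]
ssPS => ssssPS   [P → s s P]
ssssPS => ssssLSS   [P → L S]
ssssLSS => sssssLPSS   [L → s L P]
sssssLPSS => ssssssPSS   [L → s]
ssssssPSS => ssssssttmSS   [P → t t m]
ssssssttmSS => ssssssttmsS   [S → s]
ssssssttmsS => ssssssttmss   [S → s]

S => LS => sLPS => ssPS => ssssPS => ssssLSS => sssssLPSS => ssssssPSS => ssssssttmSS => ssssssttmsS => ssssssttmss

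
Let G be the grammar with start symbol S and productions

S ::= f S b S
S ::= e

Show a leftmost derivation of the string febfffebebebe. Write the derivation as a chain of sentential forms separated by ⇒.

S ⇒ fSbS ⇒ febS ⇒ febfSbS ⇒ febffSbSbS ⇒ febfffSbSbSbS ⇒ febfffebSbSbS ⇒ febfffebebSbS ⇒ febfffebebebS ⇒ febfffebebebe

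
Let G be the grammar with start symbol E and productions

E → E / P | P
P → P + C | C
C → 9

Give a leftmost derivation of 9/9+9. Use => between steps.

E => E/P => P/P => C/P => 9/P => 9/P+C => 9/C+C => 9/9+C => 9/9+9

E => E/P   [E → E / P]
E/P => P/P   [E → P]
P/P => C/P   [P → C]
C/P => 9/P   [C → 9]
9/P => 9/P+C   [P → P + C]
9/P+C => 9/C+C   [P → C]
9/C+C => 9/9+C   [C → 9]
9/9+C => 9/9+9   [C → 9]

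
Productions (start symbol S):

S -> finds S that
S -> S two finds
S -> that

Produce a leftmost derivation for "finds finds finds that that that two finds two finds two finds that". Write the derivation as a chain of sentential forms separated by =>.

S => finds S that => finds S two finds that => finds S two finds two finds that => finds S two finds two finds two finds that => finds finds S that two finds two finds two finds that => finds finds finds S that that two finds two finds two finds that => finds finds finds that that that two finds two finds two finds that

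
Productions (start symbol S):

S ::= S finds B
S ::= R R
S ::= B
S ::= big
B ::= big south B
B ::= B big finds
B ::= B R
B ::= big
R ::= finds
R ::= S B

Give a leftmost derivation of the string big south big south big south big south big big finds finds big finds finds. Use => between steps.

S => B   [S ::= B]
B => big south B   [B ::= big south B]
big south B => big south B R   [B ::= B R]
big south B R => big south big south B R   [B ::= big south B]
big south big south B R => big south big south big south B R   [B ::= big south B]
big south big south big south B R => big south big south big south B big finds R   [B ::= B big finds]
big south big south big south B big finds R => big south big south big south B R big finds R   [B ::= B R]
big south big south big south B R big finds R => big south big south big south big south B R big finds R   [B ::= big south B]
big south big south big south big south B R big finds R => big south big south big south big south B big finds R big finds R   [B ::= B big finds]
big south big south big south big south B big finds R big finds R => big south big south big south big south big big finds R big finds R   [B ::= big]
big south big south big south big south big big finds R big finds R => big south big south big south big south big big finds finds big finds R   [R ::= finds]
big south big south big south big south big big finds finds big finds R => big south big south big south big south big big finds finds big finds finds   [R ::= finds]

S => B => big south B => big south B R => big south big south B R => big south big south big south B R => big south big south big south B big finds R => big south big south big south B R big finds R => big south big south big south big south B R big finds R => big south big south big south big south B big finds R big finds R => big south big south big south big south big big finds R big finds R => big south big south big south big south big big finds finds big finds R => big south big south big south big south big big finds finds big finds finds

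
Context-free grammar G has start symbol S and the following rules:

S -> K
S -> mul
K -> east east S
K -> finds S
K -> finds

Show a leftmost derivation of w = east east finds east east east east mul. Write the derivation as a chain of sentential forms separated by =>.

S => K => east east S => east east K => east east finds S => east east finds K => east east finds east east S => east east finds east east K => east east finds east east east east S => east east finds east east east east mul

S => K   [S -> K]
K => east east S   [K -> east east S]
east east S => east east K   [S -> K]
east east K => east east finds S   [K -> finds S]
east east finds S => east east finds K   [S -> K]
east east finds K => east east finds east east S   [K -> east east S]
east east finds east east S => east east finds east east K   [S -> K]
east east finds east east K => east east finds east east east east S   [K -> east east S]
east east finds east east east east S => east east finds east east east east mul   [S -> mul]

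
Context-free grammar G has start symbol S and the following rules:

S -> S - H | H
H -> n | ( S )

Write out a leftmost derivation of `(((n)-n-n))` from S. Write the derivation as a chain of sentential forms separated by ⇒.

S ⇒ H ⇒ (S) ⇒ (H) ⇒ ((S)) ⇒ ((S-H)) ⇒ ((S-H-H)) ⇒ ((H-H-H)) ⇒ (((S)-H-H)) ⇒ (((H)-H-H)) ⇒ (((n)-H-H)) ⇒ (((n)-n-H)) ⇒ (((n)-n-n))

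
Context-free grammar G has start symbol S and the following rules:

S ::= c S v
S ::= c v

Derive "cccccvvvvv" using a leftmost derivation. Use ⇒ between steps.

S ⇒ cSv ⇒ ccSvv ⇒ cccSvvv ⇒ ccccSvvvv ⇒ cccccvvvvv

S ⇒ cSv   [S ::= c S v]
cSv ⇒ ccSvv   [S ::= c S v]
ccSvv ⇒ cccSvvv   [S ::= c S v]
cccSvvv ⇒ ccccSvvvv   [S ::= c S v]
ccccSvvvv ⇒ cccccvvvvv   [S ::= c v]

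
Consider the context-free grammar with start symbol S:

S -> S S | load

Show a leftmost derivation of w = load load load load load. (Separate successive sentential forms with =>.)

S => S S => load S => load S S => load S S S => load S S S S => load load S S S => load load load S S => load load load load S => load load load load load

S => S S   [S -> S S]
S S => load S   [S -> load]
load S => load S S   [S -> S S]
load S S => load S S S   [S -> S S]
load S S S => load S S S S   [S -> S S]
load S S S S => load load S S S   [S -> load]
load load S S S => load load load S S   [S -> load]
load load load S S => load load load load S   [S -> load]
load load load load S => load load load load load   [S -> load]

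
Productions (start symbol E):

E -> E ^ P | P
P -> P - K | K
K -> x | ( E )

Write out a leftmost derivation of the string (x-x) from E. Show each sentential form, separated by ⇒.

E ⇒ P ⇒ K ⇒ (E) ⇒ (P) ⇒ (P-K) ⇒ (K-K) ⇒ (x-K) ⇒ (x-x)

E ⇒ P   [E -> P]
P ⇒ K   [P -> K]
K ⇒ (E)   [K -> ( E )]
(E) ⇒ (P)   [E -> P]
(P) ⇒ (P-K)   [P -> P - K]
(P-K) ⇒ (K-K)   [P -> K]
(K-K) ⇒ (x-K)   [K -> x]
(x-K) ⇒ (x-x)   [K -> x]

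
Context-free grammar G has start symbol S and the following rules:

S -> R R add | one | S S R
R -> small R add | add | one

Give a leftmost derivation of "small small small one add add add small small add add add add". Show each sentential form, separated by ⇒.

S ⇒ R R add ⇒ small R add R add ⇒ small small R add add R add ⇒ small small small R add add add R add ⇒ small small small one add add add R add ⇒ small small small one add add add small R add add ⇒ small small small one add add add small small R add add add ⇒ small small small one add add add small small add add add add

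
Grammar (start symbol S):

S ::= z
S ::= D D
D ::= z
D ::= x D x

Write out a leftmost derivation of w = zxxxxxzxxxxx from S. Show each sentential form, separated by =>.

S => DD => zD => zxDx => zxxDxx => zxxxDxxx => zxxxxDxxxx => zxxxxxDxxxxx => zxxxxxzxxxxx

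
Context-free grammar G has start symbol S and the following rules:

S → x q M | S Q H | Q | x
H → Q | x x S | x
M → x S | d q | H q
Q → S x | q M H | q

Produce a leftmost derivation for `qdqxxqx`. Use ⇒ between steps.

S⇒SQH⇒QQH⇒SxQH⇒QxQH⇒qMHxQH⇒qdqHxQH⇒qdqxxQH⇒qdqxxqH⇒qdqxxqx

S ⇒ SQH   [S → S Q H]
SQH ⇒ QQH   [S → Q]
QQH ⇒ SxQH   [Q → S x]
SxQH ⇒ QxQH   [S → Q]
QxQH ⇒ qMHxQH   [Q → q M H]
qMHxQH ⇒ qdqHxQH   [M → d q]
qdqHxQH ⇒ qdqxxQH   [H → x]
qdqxxQH ⇒ qdqxxqH   [Q → q]
qdqxxqH ⇒ qdqxxqx   [H → x]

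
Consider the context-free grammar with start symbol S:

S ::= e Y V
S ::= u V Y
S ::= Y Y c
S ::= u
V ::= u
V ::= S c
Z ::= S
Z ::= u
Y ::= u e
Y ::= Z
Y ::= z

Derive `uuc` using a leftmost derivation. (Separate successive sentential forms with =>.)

S => YYc => ZYc => uYc => uZc => uSc => uuc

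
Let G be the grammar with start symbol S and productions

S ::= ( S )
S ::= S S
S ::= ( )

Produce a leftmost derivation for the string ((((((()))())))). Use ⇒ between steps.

S ⇒ (S) ⇒ ((S)) ⇒ (((S))) ⇒ ((((S)))) ⇒ ((((SS)))) ⇒ (((((S)S)))) ⇒ ((((((S))S)))) ⇒ ((((((()))S)))) ⇒ ((((((()))()))))

S ⇒ (S)   [S ::= ( S )]
(S) ⇒ ((S))   [S ::= ( S )]
((S)) ⇒ (((S)))   [S ::= ( S )]
(((S))) ⇒ ((((S))))   [S ::= ( S )]
((((S)))) ⇒ ((((SS))))   [S ::= S S]
((((SS)))) ⇒ (((((S)S))))   [S ::= ( S )]
(((((S)S)))) ⇒ ((((((S))S))))   [S ::= ( S )]
((((((S))S)))) ⇒ ((((((()))S))))   [S ::= ( )]
((((((()))S)))) ⇒ ((((((()))()))))   [S ::= ( )]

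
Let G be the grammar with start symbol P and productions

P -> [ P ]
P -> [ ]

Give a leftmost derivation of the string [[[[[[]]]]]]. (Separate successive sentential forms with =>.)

P => [P] => [[P]] => [[[P]]] => [[[[P]]]] => [[[[[P]]]]] => [[[[[[]]]]]]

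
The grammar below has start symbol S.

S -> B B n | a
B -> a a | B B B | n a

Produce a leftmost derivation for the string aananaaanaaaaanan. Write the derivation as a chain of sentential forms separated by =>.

S=>BBn=>aaBn=>aaBBBn=>aaBBBBBn=>aaBBBBBBBn=>aanaBBBBBBn=>aananaBBBBBn=>aananaaaBBBBn=>aananaaanaBBBn=>aananaaanaaaBBn=>aananaaanaaaaaBn=>aananaaanaaaaanan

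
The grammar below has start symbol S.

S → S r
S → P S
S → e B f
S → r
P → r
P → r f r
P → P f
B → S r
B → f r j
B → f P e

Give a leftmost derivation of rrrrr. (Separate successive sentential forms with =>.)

S => PS => rS => rPS => rrS => rrSr => rrPSr => rrrSr => rrrrr

S => PS   [S → P S]
PS => rS   [P → r]
rS => rPS   [S → P S]
rPS => rrS   [P → r]
rrS => rrSr   [S → S r]
rrSr => rrPSr   [S → P S]
rrPSr => rrrSr   [P → r]
rrrSr => rrrrr   [S → r]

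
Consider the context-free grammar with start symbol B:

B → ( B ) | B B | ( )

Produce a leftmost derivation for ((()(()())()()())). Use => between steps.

B => (B) => ((B)) => ((BB)) => ((BBB)) => ((BBBB)) => ((()BBB)) => ((()(B)BB)) => ((()(BB)BB)) => ((()(()B)BB)) => ((()(()())BB)) => ((()(()())BBB)) => ((()(()())()BB)) => ((()(()())()()B)) => ((()(()())()()()))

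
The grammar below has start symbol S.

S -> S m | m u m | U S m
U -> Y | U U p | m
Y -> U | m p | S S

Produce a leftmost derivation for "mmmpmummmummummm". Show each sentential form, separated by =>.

S => USm => mSm => mUSmm => mYSmm => mSSSmm => mUSmSSmm => mUUpSmSSmm => mmUpSmSSmm => mmmpSmSSmm => mmmpmummSSmm => mmmpmummmumSmm => mmmpmummmummummm

S => USm   [S -> U S m]
USm => mSm   [U -> m]
mSm => mUSmm   [S -> U S m]
mUSmm => mYSmm   [U -> Y]
mYSmm => mSSSmm   [Y -> S S]
mSSSmm => mUSmSSmm   [S -> U S m]
mUSmSSmm => mUUpSmSSmm   [U -> U U p]
mUUpSmSSmm => mmUpSmSSmm   [U -> m]
mmUpSmSSmm => mmmpSmSSmm   [U -> m]
mmmpSmSSmm => mmmpmummSSmm   [S -> m u m]
mmmpmummSSmm => mmmpmummmumSmm   [S -> m u m]
mmmpmummmumSmm => mmmpmummmummummm   [S -> m u m]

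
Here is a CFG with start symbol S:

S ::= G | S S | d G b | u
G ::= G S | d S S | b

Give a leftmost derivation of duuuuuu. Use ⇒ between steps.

S ⇒ G ⇒ GS ⇒ GSS ⇒ GSSS ⇒ GSSSS ⇒ dSSSSSS ⇒ duSSSSS ⇒ duuSSSS ⇒ duuuSSS ⇒ duuuuSS ⇒ duuuuuS ⇒ duuuuuu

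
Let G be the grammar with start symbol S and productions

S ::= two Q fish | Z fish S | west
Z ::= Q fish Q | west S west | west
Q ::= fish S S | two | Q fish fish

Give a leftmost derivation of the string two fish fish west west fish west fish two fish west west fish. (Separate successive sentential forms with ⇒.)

S ⇒ two Q fish ⇒ two fish S S fish ⇒ two fish Z fish S S fish ⇒ two fish Q fish Q fish S S fish ⇒ two fish fish S S fish Q fish S S fish ⇒ two fish fish west S fish Q fish S S fish ⇒ two fish fish west Z fish S fish Q fish S S fish ⇒ two fish fish west west fish S fish Q fish S S fish ⇒ two fish fish west west fish west fish Q fish S S fish ⇒ two fish fish west west fish west fish two fish S S fish ⇒ two fish fish west west fish west fish two fish west S fish ⇒ two fish fish west west fish west fish two fish west west fish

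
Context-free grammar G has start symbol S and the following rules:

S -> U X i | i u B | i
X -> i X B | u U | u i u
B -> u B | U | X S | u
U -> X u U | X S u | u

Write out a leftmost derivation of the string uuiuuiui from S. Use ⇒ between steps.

S ⇒ UXi   [S -> U X i]
UXi ⇒ XSuXi   [U -> X S u]
XSuXi ⇒ uUSuXi   [X -> u U]
uUSuXi ⇒ uuSuXi   [U -> u]
uuSuXi ⇒ uuiuXi   [S -> i]
uuiuXi ⇒ uuiuuiui   [X -> u i u]

S ⇒ UXi ⇒ XSuXi ⇒ uUSuXi ⇒ uuSuXi ⇒ uuiuXi ⇒ uuiuuiui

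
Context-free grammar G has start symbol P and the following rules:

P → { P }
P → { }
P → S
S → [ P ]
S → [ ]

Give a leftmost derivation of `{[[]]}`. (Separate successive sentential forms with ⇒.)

P⇒{P}⇒{S}⇒{[P]}⇒{[S]}⇒{[[]]}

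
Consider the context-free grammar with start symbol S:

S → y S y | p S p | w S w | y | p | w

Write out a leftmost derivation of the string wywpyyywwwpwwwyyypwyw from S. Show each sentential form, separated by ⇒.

S ⇒ wSw   [S → w S w]
wSw ⇒ wySyw   [S → y S y]
wySyw ⇒ wywSwyw   [S → w S w]
wywSwyw ⇒ wywpSpwyw   [S → p S p]
wywpSpwyw ⇒ wywpySypwyw   [S → y S y]
wywpySypwyw ⇒ wywpyySyypwyw   [S → y S y]
wywpyySyypwyw ⇒ wywpyyySyyypwyw   [S → y S y]
wywpyyySyyypwyw ⇒ wywpyyywSwyyypwyw   [S → w S w]
wywpyyywSwyyypwyw ⇒ wywpyyywwSwwyyypwyw   [S → w S w]
wywpyyywwSwwyyypwyw ⇒ wywpyyywwwSwwwyyypwyw   [S → w S w]
wywpyyywwwSwwwyyypwyw ⇒ wywpyyywwwpwwwyyypwyw   [S → p]

S⇒wSw⇒wySyw⇒wywSwyw⇒wywpSpwyw⇒wywpySypwyw⇒wywpyySyypwyw⇒wywpyyySyyypwyw⇒wywpyyywSwyyypwyw⇒wywpyyywwSwwyyypwyw⇒wywpyyywwwSwwwyyypwyw⇒wywpyyywwwpwwwyyypwyw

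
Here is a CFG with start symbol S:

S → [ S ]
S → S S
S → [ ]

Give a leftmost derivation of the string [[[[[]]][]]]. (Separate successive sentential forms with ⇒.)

S ⇒ [S] ⇒ [[S]] ⇒ [[SS]] ⇒ [[[S]S]] ⇒ [[[[S]]S]] ⇒ [[[[[]]]S]] ⇒ [[[[[]]][]]]

S ⇒ [S]   [S → [ S ]]
[S] ⇒ [[S]]   [S → [ S ]]
[[S]] ⇒ [[SS]]   [S → S S]
[[SS]] ⇒ [[[S]S]]   [S → [ S ]]
[[[S]S]] ⇒ [[[[S]]S]]   [S → [ S ]]
[[[[S]]S]] ⇒ [[[[[]]]S]]   [S → [ ]]
[[[[[]]]S]] ⇒ [[[[[]]][]]]   [S → [ ]]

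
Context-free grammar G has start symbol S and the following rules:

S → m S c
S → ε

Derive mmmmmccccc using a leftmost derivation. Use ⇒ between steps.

S ⇒ mSc   [S → m S c]
mSc ⇒ mmScc   [S → m S c]
mmScc ⇒ mmmSccc   [S → m S c]
mmmSccc ⇒ mmmmScccc   [S → m S c]
mmmmScccc ⇒ mmmmmSccccc   [S → m S c]
mmmmmSccccc ⇒ mmmmmccccc   [S → ε]

S⇒mSc⇒mmScc⇒mmmSccc⇒mmmmScccc⇒mmmmmSccccc⇒mmmmmccccc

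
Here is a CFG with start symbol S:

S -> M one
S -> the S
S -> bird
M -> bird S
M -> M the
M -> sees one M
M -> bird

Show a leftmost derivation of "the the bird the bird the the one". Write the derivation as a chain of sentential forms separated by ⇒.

S ⇒ the S   [S -> the S]
the S ⇒ the the S   [S -> the S]
the the S ⇒ the the M one   [S -> M one]
the the M one ⇒ the the M the one   [M -> M the]
the the M the one ⇒ the the M the the one   [M -> M the]
the the M the the one ⇒ the the bird S the the one   [M -> bird S]
the the bird S the the one ⇒ the the bird the S the the one   [S -> the S]
the the bird the S the the one ⇒ the the bird the bird the the one   [S -> bird]

S ⇒ the S ⇒ the the S ⇒ the the M one ⇒ the the M the one ⇒ the the M the the one ⇒ the the bird S the the one ⇒ the the bird the S the the one ⇒ the the bird the bird the the one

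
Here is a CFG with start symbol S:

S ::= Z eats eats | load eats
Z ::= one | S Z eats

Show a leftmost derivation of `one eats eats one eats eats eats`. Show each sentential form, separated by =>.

S => Z eats eats => S Z eats eats eats => Z eats eats Z eats eats eats => one eats eats Z eats eats eats => one eats eats one eats eats eats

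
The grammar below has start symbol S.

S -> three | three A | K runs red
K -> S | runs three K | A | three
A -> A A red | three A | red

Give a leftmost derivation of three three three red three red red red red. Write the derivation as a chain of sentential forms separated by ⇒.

S ⇒ three A   [S -> three A]
three A ⇒ three A A red   [A -> A A red]
three A A red ⇒ three three A A red   [A -> three A]
three three A A red ⇒ three three A A red A red   [A -> A A red]
three three A A red A red ⇒ three three three A A red A red   [A -> three A]
three three three A A red A red ⇒ three three three red A red A red   [A -> red]
three three three red A red A red ⇒ three three three red three A red A red   [A -> three A]
three three three red three A red A red ⇒ three three three red three red red A red   [A -> red]
three three three red three red red A red ⇒ three three three red three red red red red   [A -> red]

S ⇒ three A ⇒ three A A red ⇒ three three A A red ⇒ three three A A red A red ⇒ three three three A A red A red ⇒ three three three red A red A red ⇒ three three three red three A red A red ⇒ three three three red three red red A red ⇒ three three three red three red red red red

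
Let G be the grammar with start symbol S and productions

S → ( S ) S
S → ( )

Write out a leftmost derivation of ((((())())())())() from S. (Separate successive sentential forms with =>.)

S => (S)S => ((S)S)S => (((S)S)S)S => ((((S)S)S)S)S => ((((())S)S)S)S => ((((())())S)S)S => ((((())())())S)S => ((((())())())())S => ((((())())())())()

S => (S)S   [S → ( S ) S]
(S)S => ((S)S)S   [S → ( S ) S]
((S)S)S => (((S)S)S)S   [S → ( S ) S]
(((S)S)S)S => ((((S)S)S)S)S   [S → ( S ) S]
((((S)S)S)S)S => ((((())S)S)S)S   [S → ( )]
((((())S)S)S)S => ((((())())S)S)S   [S → ( )]
((((())())S)S)S => ((((())())())S)S   [S → ( )]
((((())())())S)S => ((((())())())())S   [S → ( )]
((((())())())())S => ((((())())())())()   [S → ( )]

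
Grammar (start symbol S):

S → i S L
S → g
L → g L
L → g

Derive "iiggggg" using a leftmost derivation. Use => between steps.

S => iSL => iiSLL => iigLL => iiggLL => iigggLL => iiggggL => iiggggg

S => iSL   [S → i S L]
iSL => iiSLL   [S → i S L]
iiSLL => iigLL   [S → g]
iigLL => iiggLL   [L → g L]
iiggLL => iigggLL   [L → g L]
iigggLL => iiggggL   [L → g]
iiggggL => iiggggg   [L → g]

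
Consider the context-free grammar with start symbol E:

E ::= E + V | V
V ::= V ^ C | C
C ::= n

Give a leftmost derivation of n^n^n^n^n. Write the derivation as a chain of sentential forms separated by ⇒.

E ⇒ V   [E ::= V]
V ⇒ V^C   [V ::= V ^ C]
V^C ⇒ V^C^C   [V ::= V ^ C]
V^C^C ⇒ V^C^C^C   [V ::= V ^ C]
V^C^C^C ⇒ V^C^C^C^C   [V ::= V ^ C]
V^C^C^C^C ⇒ C^C^C^C^C   [V ::= C]
C^C^C^C^C ⇒ n^C^C^C^C   [C ::= n]
n^C^C^C^C ⇒ n^n^C^C^C   [C ::= n]
n^n^C^C^C ⇒ n^n^n^C^C   [C ::= n]
n^n^n^C^C ⇒ n^n^n^n^C   [C ::= n]
n^n^n^n^C ⇒ n^n^n^n^n   [C ::= n]

E ⇒ V ⇒ V^C ⇒ V^C^C ⇒ V^C^C^C ⇒ V^C^C^C^C ⇒ C^C^C^C^C ⇒ n^C^C^C^C ⇒ n^n^C^C^C ⇒ n^n^n^C^C ⇒ n^n^n^n^C ⇒ n^n^n^n^n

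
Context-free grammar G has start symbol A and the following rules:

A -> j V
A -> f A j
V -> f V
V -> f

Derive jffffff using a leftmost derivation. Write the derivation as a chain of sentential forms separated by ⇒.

A⇒jV⇒jfV⇒jffV⇒jfffV⇒jffffV⇒jfffffV⇒jffffff

A ⇒ jV   [A -> j V]
jV ⇒ jfV   [V -> f V]
jfV ⇒ jffV   [V -> f V]
jffV ⇒ jfffV   [V -> f V]
jfffV ⇒ jffffV   [V -> f V]
jffffV ⇒ jfffffV   [V -> f V]
jfffffV ⇒ jffffff   [V -> f]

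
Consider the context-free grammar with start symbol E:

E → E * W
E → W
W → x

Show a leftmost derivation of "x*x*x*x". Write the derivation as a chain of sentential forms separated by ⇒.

E ⇒ E*W ⇒ E*W*W ⇒ E*W*W*W ⇒ W*W*W*W ⇒ x*W*W*W ⇒ x*x*W*W ⇒ x*x*x*W ⇒ x*x*x*x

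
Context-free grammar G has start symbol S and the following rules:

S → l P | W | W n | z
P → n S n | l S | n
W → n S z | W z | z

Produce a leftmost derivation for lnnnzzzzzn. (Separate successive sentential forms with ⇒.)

S ⇒ lP ⇒ lnSn ⇒ lnWn ⇒ lnnSzn ⇒ lnnWzn ⇒ lnnWzzn ⇒ lnnWzzzn ⇒ lnnnSzzzzn ⇒ lnnnWzzzzn ⇒ lnnnzzzzzn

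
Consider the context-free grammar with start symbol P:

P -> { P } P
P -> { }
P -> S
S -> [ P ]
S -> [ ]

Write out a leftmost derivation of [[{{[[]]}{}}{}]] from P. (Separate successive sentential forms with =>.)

P => S => [P] => [S] => [[P]] => [[{P}P]] => [[{{P}P}P]] => [[{{S}P}P]] => [[{{[P]}P}P]] => [[{{[S]}P}P]] => [[{{[[]]}P}P]] => [[{{[[]]}{}}P]] => [[{{[[]]}{}}{}]]

P => S   [P -> S]
S => [P]   [S -> [ P ]]
[P] => [S]   [P -> S]
[S] => [[P]]   [S -> [ P ]]
[[P]] => [[{P}P]]   [P -> { P } P]
[[{P}P]] => [[{{P}P}P]]   [P -> { P } P]
[[{{P}P}P]] => [[{{S}P}P]]   [P -> S]
[[{{S}P}P]] => [[{{[P]}P}P]]   [S -> [ P ]]
[[{{[P]}P}P]] => [[{{[S]}P}P]]   [P -> S]
[[{{[S]}P}P]] => [[{{[[]]}P}P]]   [S -> [ ]]
[[{{[[]]}P}P]] => [[{{[[]]}{}}P]]   [P -> { }]
[[{{[[]]}{}}P]] => [[{{[[]]}{}}{}]]   [P -> { }]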